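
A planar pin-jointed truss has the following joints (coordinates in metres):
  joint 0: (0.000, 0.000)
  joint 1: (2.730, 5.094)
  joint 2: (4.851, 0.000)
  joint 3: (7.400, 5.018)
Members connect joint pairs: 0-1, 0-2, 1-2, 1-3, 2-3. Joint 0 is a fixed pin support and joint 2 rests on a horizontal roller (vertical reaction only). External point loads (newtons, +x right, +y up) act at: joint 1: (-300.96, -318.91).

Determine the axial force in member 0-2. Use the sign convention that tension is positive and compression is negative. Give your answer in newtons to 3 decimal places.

N=4 nodes, M=5 members, R=3 reactions → 2N=8, M+R=8
member 0 (0-1): L=5.7794, (cx,cy)=(0.4724,0.8814)
member 1 (0-2): L=4.8510, (cx,cy)=(1.0000,0.0000)
member 2 (1-2): L=5.5179, (cx,cy)=(0.3844,-0.9232)
member 3 (1-3): L=4.6706, (cx,cy)=(0.9999,-0.0163)
member 4 (2-3): L=5.6283, (cx,cy)=(0.4529,0.8916)
solve A·x = −loads:
  F[0-1] = -516.7589 N (compression)
  F[0-2] = -56.8609 N (compression)
  F[1-2] = +147.9275 N (tension)
  F[1-3] = -0.0000 N (tension)
  F[2-3] = +0.0000 N (tension)
  Rx@0 = +300.9600 N
  Ry@0 = +455.4728 N
  Ry@2 = -136.5628 N

-56.861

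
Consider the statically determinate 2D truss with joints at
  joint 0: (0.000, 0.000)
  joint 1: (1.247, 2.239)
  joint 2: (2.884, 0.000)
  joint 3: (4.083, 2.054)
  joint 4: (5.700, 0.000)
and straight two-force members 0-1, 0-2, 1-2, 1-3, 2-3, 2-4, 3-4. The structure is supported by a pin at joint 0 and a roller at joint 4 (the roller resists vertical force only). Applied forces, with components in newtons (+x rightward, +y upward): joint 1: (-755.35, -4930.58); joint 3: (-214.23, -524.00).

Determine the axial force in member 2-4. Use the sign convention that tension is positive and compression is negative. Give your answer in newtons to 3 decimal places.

850.316

N=5 nodes, M=7 members, R=3 reactions → 2N=10, M+R=10
member 0 (0-1): L=2.5628, (cx,cy)=(0.4866,0.8736)
member 1 (0-2): L=2.8840, (cx,cy)=(1.0000,0.0000)
member 2 (1-2): L=2.7736, (cx,cy)=(0.5902,-0.8073)
member 3 (1-3): L=2.8420, (cx,cy)=(0.9979,-0.0651)
member 4 (2-3): L=2.3783, (cx,cy)=(0.5041,0.8636)
member 5 (2-4): L=2.8160, (cx,cy)=(1.0000,0.0000)
member 6 (3-4): L=2.6141, (cx,cy)=(0.6186,-0.7857)
solve A·x = −loads:
  F[0-1] = -5007.1604 N (compression)
  F[0-2] = +1466.7555 N (tension)
  F[1-2] = -580.7623 N (compression)
  F[1-3] = -1341.0600 N (compression)
  F[2-3] = +542.8525 N (tension)
  F[2-4] = +850.3162 N (tension)
  F[3-4] = -1374.6603 N (compression)
  Rx@0 = +969.5800 N
  Ry@0 = +4374.4628 N
  Ry@4 = +1080.1172 N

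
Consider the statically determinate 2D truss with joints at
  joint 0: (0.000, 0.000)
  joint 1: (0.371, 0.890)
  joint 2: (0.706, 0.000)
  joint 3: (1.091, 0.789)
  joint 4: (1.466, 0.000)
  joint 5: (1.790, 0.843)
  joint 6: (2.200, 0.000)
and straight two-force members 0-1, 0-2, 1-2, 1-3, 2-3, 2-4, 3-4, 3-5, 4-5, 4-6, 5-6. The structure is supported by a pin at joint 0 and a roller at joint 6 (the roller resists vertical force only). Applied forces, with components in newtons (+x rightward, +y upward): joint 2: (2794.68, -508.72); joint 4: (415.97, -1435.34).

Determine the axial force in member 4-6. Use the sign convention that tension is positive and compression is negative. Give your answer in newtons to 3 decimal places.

544.581

N=7 nodes, M=11 members, R=3 reactions → 2N=14, M+R=14
member 0 (0-1): L=0.9642, (cx,cy)=(0.3848,0.9230)
member 1 (0-2): L=0.7060, (cx,cy)=(1.0000,0.0000)
member 2 (1-2): L=0.9510, (cx,cy)=(0.3523,-0.9359)
member 3 (1-3): L=0.7270, (cx,cy)=(0.9903,-0.1389)
member 4 (2-3): L=0.8779, (cx,cy)=(0.4385,0.8987)
member 5 (2-4): L=0.7600, (cx,cy)=(1.0000,0.0000)
member 6 (3-4): L=0.8736, (cx,cy)=(0.4293,-0.9032)
member 7 (3-5): L=0.7011, (cx,cy)=(0.9970,0.0770)
member 8 (4-5): L=0.9031, (cx,cy)=(0.3588,0.9334)
member 9 (4-6): L=0.7340, (cx,cy)=(1.0000,0.0000)
member 10 (5-6): L=0.9374, (cx,cy)=(0.4374,-0.8993)
solve A·x = −loads:
  F[0-1] = -893.1039 N (compression)
  F[0-2] = +3554.2830 N (tension)
  F[1-2] = +984.2895 N (tension)
  F[1-3] = -697.1336 N (compression)
  F[2-3] = -458.9592 N (compression)
  F[2-4] = +1307.6142 N (tension)
  F[3-4] = +263.5222 N (tension)
  F[3-5] = -1007.7594 N (compression)
  F[4-5] = +1282.7219 N (tension)
  F[4-6] = +544.5808 N (tension)
  F[5-6] = -1245.1191 N (compression)
  Rx@0 = -3210.6500 N
  Ry@0 = +824.3487 N
  Ry@6 = +1119.7113 N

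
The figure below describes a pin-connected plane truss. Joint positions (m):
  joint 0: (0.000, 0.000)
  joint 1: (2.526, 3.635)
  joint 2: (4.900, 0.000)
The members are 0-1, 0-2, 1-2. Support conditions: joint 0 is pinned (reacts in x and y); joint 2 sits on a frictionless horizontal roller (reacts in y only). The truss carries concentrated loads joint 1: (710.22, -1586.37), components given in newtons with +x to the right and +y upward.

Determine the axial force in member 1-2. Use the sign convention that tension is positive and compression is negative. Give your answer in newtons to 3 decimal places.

-1606.026

N=3 nodes, M=3 members, R=3 reactions → 2N=6, M+R=6
member 0 (0-1): L=4.4265, (cx,cy)=(0.5707,0.8212)
member 1 (0-2): L=4.9000, (cx,cy)=(1.0000,0.0000)
member 2 (1-2): L=4.3416, (cx,cy)=(0.5468,-0.8373)
solve A·x = −loads:
  F[0-1] = -294.3443 N (compression)
  F[0-2] = +878.1888 N (tension)
  F[1-2] = -1606.0257 N (compression)
  Rx@0 = -710.2200 N
  Ry@0 = +241.7128 N
  Ry@2 = +1344.6572 N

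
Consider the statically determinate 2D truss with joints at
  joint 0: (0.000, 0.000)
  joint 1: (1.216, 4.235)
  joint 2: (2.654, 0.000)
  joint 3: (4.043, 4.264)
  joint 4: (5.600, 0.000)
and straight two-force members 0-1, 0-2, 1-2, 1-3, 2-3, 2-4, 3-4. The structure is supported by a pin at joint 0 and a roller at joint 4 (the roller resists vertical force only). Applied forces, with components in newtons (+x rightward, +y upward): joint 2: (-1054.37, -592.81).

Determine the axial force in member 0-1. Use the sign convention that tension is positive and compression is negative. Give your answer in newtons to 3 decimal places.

N=5 nodes, M=7 members, R=3 reactions → 2N=10, M+R=10
member 0 (0-1): L=4.4061, (cx,cy)=(0.2760,0.9612)
member 1 (0-2): L=2.6540, (cx,cy)=(1.0000,0.0000)
member 2 (1-2): L=4.4725, (cx,cy)=(0.3215,-0.9469)
member 3 (1-3): L=2.8271, (cx,cy)=(0.9999,0.0103)
member 4 (2-3): L=4.4845, (cx,cy)=(0.3097,0.9508)
member 5 (2-4): L=2.9460, (cx,cy)=(1.0000,0.0000)
member 6 (3-4): L=4.5394, (cx,cy)=(0.3430,-0.9393)
solve A·x = −loads:
  F[0-1] = -324.4614 N (compression)
  F[0-2] = -964.8252 N (compression)
  F[1-2] = +327.2382 N (tension)
  F[1-3] = -194.7693 N (compression)
  F[2-3] = +297.5813 N (tension)
  F[2-4] = +102.5888 N (tension)
  F[3-4] = -299.0939 N (compression)
  Rx@0 = +1054.3700 N
  Ry@0 = +311.8604 N
  Ry@4 = +280.9496 N

-324.461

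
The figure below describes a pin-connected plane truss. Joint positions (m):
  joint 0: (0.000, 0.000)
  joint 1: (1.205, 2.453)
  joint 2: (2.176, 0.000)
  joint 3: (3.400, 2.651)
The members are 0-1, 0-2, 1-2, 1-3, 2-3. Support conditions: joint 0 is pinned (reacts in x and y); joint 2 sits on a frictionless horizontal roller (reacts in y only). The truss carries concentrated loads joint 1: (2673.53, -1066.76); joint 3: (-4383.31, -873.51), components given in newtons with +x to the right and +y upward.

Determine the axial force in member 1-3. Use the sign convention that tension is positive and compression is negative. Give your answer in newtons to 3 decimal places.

N=4 nodes, M=5 members, R=3 reactions → 2N=8, M+R=8
member 0 (0-1): L=2.7330, (cx,cy)=(0.4409,0.8976)
member 1 (0-2): L=2.1760, (cx,cy)=(1.0000,0.0000)
member 2 (1-2): L=2.6382, (cx,cy)=(0.3681,-0.9298)
member 3 (1-3): L=2.2039, (cx,cy)=(0.9960,0.0898)
member 4 (2-3): L=2.9199, (cx,cy)=(0.4192,0.9079)
solve A·x = −loads:
  F[0-1] = -2574.7293 N (compression)
  F[0-2] = -574.5586 N (compression)
  F[1-2] = +935.2236 N (tension)
  F[1-3] = -4169.8274 N (compression)
  F[2-3] = -549.5012 N (compression)
  Rx@0 = +1709.7800 N
  Ry@0 = +2310.9529 N
  Ry@2 = -370.6829 N

-4169.827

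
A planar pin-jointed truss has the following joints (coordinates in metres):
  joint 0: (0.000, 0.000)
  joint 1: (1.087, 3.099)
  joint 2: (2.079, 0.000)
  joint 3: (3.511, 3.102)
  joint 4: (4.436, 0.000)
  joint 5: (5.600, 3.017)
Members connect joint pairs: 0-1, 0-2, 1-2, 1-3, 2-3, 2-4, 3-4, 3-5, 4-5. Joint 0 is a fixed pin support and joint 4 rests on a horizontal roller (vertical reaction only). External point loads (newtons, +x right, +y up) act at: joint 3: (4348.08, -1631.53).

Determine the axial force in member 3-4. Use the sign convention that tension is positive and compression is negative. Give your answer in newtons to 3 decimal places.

-4520.334

N=6 nodes, M=9 members, R=3 reactions → 2N=12, M+R=12
member 0 (0-1): L=3.2841, (cx,cy)=(0.3310,0.9436)
member 1 (0-2): L=2.0790, (cx,cy)=(1.0000,0.0000)
member 2 (1-2): L=3.2539, (cx,cy)=(0.3049,-0.9524)
member 3 (1-3): L=2.4240, (cx,cy)=(1.0000,0.0012)
member 4 (2-3): L=3.4166, (cx,cy)=(0.4191,0.9079)
member 5 (2-4): L=2.3570, (cx,cy)=(1.0000,0.0000)
member 6 (3-4): L=3.2370, (cx,cy)=(0.2858,-0.9583)
member 7 (3-5): L=2.0907, (cx,cy)=(0.9992,-0.0407)
member 8 (4-5): L=3.2338, (cx,cy)=(0.3600,0.9330)
solve A·x = −loads:
  F[0-1] = +2861.6051 N (tension)
  F[0-2] = +3400.9235 N (tension)
  F[1-2] = -2832.9297 N (compression)
  F[1-3] = +1810.8188 N (tension)
  F[2-3] = +2971.6875 N (tension)
  F[2-4] = +1291.7320 N (tension)
  F[3-4] = -4520.3337 N (compression)
  F[3-5] = -0.0000 N (compression)
  F[4-5] = +0.0000 N (tension)
  Rx@0 = -4348.0800 N
  Ry@0 = -2700.3108 N
  Ry@4 = +4331.8408 N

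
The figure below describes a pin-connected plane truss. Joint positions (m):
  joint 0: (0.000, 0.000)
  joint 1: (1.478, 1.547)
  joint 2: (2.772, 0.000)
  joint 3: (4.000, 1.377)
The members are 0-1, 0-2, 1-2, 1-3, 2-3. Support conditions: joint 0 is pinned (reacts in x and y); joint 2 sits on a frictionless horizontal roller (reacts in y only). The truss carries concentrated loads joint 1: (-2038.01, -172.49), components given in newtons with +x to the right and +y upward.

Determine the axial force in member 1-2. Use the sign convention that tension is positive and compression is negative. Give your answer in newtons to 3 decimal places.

N=4 nodes, M=5 members, R=3 reactions → 2N=8, M+R=8
member 0 (0-1): L=2.1396, (cx,cy)=(0.6908,0.7230)
member 1 (0-2): L=2.7720, (cx,cy)=(1.0000,0.0000)
member 2 (1-2): L=2.0168, (cx,cy)=(0.6416,-0.7670)
member 3 (1-3): L=2.5277, (cx,cy)=(0.9977,-0.0673)
member 4 (2-3): L=1.8450, (cx,cy)=(0.6656,0.7463)
solve A·x = −loads:
  F[0-1] = -1684.3901 N (compression)
  F[0-2] = -874.4366 N (compression)
  F[1-2] = +1362.9050 N (tension)
  F[1-3] = +0.0000 N (tension)
  F[2-3] = -0.0000 N (compression)
  Rx@0 = +2038.0100 N
  Ry@0 = +1217.8945 N
  Ry@2 = -1045.4045 N

1362.905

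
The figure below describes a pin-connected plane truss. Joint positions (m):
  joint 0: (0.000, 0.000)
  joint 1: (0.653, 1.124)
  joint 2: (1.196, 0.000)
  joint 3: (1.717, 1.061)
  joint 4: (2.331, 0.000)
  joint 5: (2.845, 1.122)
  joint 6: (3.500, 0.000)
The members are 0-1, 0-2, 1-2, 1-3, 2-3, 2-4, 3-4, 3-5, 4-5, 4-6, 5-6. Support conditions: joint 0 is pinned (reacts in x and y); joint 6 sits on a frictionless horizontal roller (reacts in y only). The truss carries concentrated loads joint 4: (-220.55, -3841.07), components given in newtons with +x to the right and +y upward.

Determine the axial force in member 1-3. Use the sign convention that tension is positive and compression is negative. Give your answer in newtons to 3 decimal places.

-1407.756

N=7 nodes, M=11 members, R=3 reactions → 2N=14, M+R=14
member 0 (0-1): L=1.2999, (cx,cy)=(0.5023,0.8647)
member 1 (0-2): L=1.1960, (cx,cy)=(1.0000,0.0000)
member 2 (1-2): L=1.2483, (cx,cy)=(0.4350,-0.9004)
member 3 (1-3): L=1.0659, (cx,cy)=(0.9983,-0.0591)
member 4 (2-3): L=1.1820, (cx,cy)=(0.4408,0.8976)
member 5 (2-4): L=1.1350, (cx,cy)=(1.0000,0.0000)
member 6 (3-4): L=1.2259, (cx,cy)=(0.5009,-0.8655)
member 7 (3-5): L=1.1296, (cx,cy)=(0.9985,0.0540)
member 8 (4-5): L=1.2341, (cx,cy)=(0.4165,0.9091)
member 9 (4-6): L=1.1690, (cx,cy)=(1.0000,0.0000)
member 10 (5-6): L=1.2992, (cx,cy)=(0.5042,-0.8636)
solve A·x = −loads:
  F[0-1] = -1483.7069 N (compression)
  F[0-2] = +524.7748 N (tension)
  F[1-2] = +1517.1880 N (tension)
  F[1-3] = -1407.7560 N (compression)
  F[2-3] = -1521.9439 N (compression)
  F[2-4] = +1855.5755 N (tension)
  F[3-4] = +1311.4913 N (tension)
  F[3-5] = -2737.0127 N (compression)
  F[4-5] = +2976.3780 N (tension)
  F[4-6] = +1493.3957 N (tension)
  F[5-6] = -2962.1572 N (compression)
  Rx@0 = +220.5500 N
  Ry@0 = +1282.9174 N
  Ry@6 = +2558.1526 N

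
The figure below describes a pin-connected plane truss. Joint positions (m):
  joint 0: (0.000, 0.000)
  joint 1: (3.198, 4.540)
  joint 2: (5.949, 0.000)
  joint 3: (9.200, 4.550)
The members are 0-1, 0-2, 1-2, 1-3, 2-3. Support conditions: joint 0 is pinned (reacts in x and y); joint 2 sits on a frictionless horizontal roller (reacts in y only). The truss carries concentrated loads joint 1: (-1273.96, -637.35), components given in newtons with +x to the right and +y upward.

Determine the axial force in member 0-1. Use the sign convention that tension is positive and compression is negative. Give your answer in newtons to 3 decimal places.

-1549.726

N=4 nodes, M=5 members, R=3 reactions → 2N=8, M+R=8
member 0 (0-1): L=5.5533, (cx,cy)=(0.5759,0.8175)
member 1 (0-2): L=5.9490, (cx,cy)=(1.0000,0.0000)
member 2 (1-2): L=5.3084, (cx,cy)=(0.5182,-0.8552)
member 3 (1-3): L=6.0020, (cx,cy)=(1.0000,0.0017)
member 4 (2-3): L=5.5921, (cx,cy)=(0.5814,0.8136)
solve A·x = −loads:
  F[0-1] = -1549.7257 N (compression)
  F[0-2] = -381.5087 N (compression)
  F[1-2] = +736.1753 N (tension)
  F[1-3] = +0.0000 N (tension)
  F[2-3] = +0.0000 N (tension)
  Rx@0 = +1273.9600 N
  Ry@0 = +1266.9572 N
  Ry@2 = -629.6072 N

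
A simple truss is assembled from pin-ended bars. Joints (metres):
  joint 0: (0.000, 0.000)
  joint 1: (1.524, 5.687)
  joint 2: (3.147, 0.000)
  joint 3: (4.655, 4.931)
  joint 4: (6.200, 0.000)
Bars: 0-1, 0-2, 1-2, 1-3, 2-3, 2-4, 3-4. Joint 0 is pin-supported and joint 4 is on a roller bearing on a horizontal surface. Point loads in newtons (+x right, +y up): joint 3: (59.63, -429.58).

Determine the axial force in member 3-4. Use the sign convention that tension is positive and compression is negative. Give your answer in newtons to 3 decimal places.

N=5 nodes, M=7 members, R=3 reactions → 2N=10, M+R=10
member 0 (0-1): L=5.8877, (cx,cy)=(0.2588,0.9659)
member 1 (0-2): L=3.1470, (cx,cy)=(1.0000,0.0000)
member 2 (1-2): L=5.9141, (cx,cy)=(0.2744,-0.9616)
member 3 (1-3): L=3.2210, (cx,cy)=(0.9721,-0.2347)
member 4 (2-3): L=5.1564, (cx,cy)=(0.2925,0.9563)
member 5 (2-4): L=3.0530, (cx,cy)=(1.0000,0.0000)
member 6 (3-4): L=5.1674, (cx,cy)=(0.2990,-0.9543)
solve A·x = −loads:
  F[0-1] = -61.7272 N (compression)
  F[0-2] = +75.6079 N (tension)
  F[1-2] = +70.9017 N (tension)
  F[1-3] = -36.4538 N (compression)
  F[2-3] = -71.2966 N (compression)
  F[2-4] = +115.9162 N (tension)
  F[3-4] = -387.6911 N (compression)
  Rx@0 = -59.6300 N
  Ry@0 = +59.6235 N
  Ry@4 = +369.9565 N

-387.691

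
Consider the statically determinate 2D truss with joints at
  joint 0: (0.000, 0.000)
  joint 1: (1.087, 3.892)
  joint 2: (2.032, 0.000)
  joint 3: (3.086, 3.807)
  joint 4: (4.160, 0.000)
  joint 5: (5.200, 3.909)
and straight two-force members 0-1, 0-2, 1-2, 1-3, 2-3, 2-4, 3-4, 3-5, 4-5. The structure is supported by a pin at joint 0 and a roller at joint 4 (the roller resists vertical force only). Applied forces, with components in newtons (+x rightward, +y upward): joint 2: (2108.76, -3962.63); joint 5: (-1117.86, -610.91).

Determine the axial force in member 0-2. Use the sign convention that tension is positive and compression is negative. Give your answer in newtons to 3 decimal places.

1807.748

N=6 nodes, M=9 members, R=3 reactions → 2N=12, M+R=12
member 0 (0-1): L=4.0409, (cx,cy)=(0.2690,0.9631)
member 1 (0-2): L=2.0320, (cx,cy)=(1.0000,0.0000)
member 2 (1-2): L=4.0051, (cx,cy)=(0.2360,-0.9718)
member 3 (1-3): L=2.0008, (cx,cy)=(0.9991,-0.0425)
member 4 (2-3): L=3.9502, (cx,cy)=(0.2668,0.9637)
member 5 (2-4): L=2.1280, (cx,cy)=(1.0000,0.0000)
member 6 (3-4): L=3.9556, (cx,cy)=(0.2715,-0.9624)
member 7 (3-5): L=2.1165, (cx,cy)=(0.9988,0.0482)
member 8 (4-5): L=4.0450, (cx,cy)=(0.2571,0.9664)
solve A·x = −loads:
  F[0-1] = -3036.6498 N (compression)
  F[0-2] = +1807.7482 N (tension)
  F[1-2] = +3077.2138 N (tension)
  F[1-3] = -1544.3115 N (compression)
  F[2-3] = +1008.8766 N (tension)
  F[2-4] = +155.8676 N (tension)
  F[3-4] = -1126.9353 N (compression)
  F[3-5] = -968.8745 N (compression)
  F[4-5] = -583.8437 N (compression)
  Rx@0 = -990.9000 N
  Ry@0 = +2924.7224 N
  Ry@4 = +1648.8176 N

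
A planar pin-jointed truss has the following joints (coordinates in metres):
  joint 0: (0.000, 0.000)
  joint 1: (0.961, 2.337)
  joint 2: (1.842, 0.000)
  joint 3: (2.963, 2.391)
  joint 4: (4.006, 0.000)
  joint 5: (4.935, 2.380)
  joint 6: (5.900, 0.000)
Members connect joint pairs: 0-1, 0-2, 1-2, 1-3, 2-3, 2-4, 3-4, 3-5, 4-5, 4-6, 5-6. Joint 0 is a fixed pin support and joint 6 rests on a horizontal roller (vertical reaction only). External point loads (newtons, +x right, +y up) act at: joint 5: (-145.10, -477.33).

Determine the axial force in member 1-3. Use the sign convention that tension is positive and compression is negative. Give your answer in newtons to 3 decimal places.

-106.625

N=7 nodes, M=11 members, R=3 reactions → 2N=14, M+R=14
member 0 (0-1): L=2.5269, (cx,cy)=(0.3803,0.9249)
member 1 (0-2): L=1.8420, (cx,cy)=(1.0000,0.0000)
member 2 (1-2): L=2.4975, (cx,cy)=(0.3527,-0.9357)
member 3 (1-3): L=2.0027, (cx,cy)=(0.9996,0.0270)
member 4 (2-3): L=2.6407, (cx,cy)=(0.4245,0.9054)
member 5 (2-4): L=2.1640, (cx,cy)=(1.0000,0.0000)
member 6 (3-4): L=2.6086, (cx,cy)=(0.3998,-0.9166)
member 7 (3-5): L=1.9720, (cx,cy)=(1.0000,-0.0056)
member 8 (4-5): L=2.5549, (cx,cy)=(0.3636,0.9315)
member 9 (4-6): L=1.8940, (cx,cy)=(1.0000,0.0000)
member 10 (5-6): L=2.5682, (cx,cy)=(0.3758,-0.9267)
solve A·x = −loads:
  F[0-1] = -147.7022 N (compression)
  F[0-2] = -88.9271 N (compression)
  F[1-2] = +142.9154 N (tension)
  F[1-3] = -106.6246 N (compression)
  F[2-3] = -147.6968 N (compression)
  F[2-4] = +24.1834 N (tension)
  F[3-4] = +150.4312 N (tension)
  F[3-5] = -229.4343 N (compression)
  F[4-5] = -148.0153 N (compression)
  F[4-6] = +138.1517 N (tension)
  F[5-6] = -367.6688 N (compression)
  Rx@0 = +145.1000 N
  Ry@0 = +136.6036 N
  Ry@6 = +340.7264 N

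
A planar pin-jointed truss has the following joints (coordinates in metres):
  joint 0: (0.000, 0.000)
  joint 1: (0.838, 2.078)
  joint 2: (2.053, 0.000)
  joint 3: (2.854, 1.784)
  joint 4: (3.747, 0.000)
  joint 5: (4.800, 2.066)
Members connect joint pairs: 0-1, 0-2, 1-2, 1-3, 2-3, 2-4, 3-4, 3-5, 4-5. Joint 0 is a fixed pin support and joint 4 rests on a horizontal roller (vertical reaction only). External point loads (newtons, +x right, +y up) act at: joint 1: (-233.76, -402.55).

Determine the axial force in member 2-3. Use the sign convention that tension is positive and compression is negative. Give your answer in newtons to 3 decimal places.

-37.776

N=6 nodes, M=9 members, R=3 reactions → 2N=12, M+R=12
member 0 (0-1): L=2.2406, (cx,cy)=(0.3740,0.9274)
member 1 (0-2): L=2.0530, (cx,cy)=(1.0000,0.0000)
member 2 (1-2): L=2.4071, (cx,cy)=(0.5047,-0.8633)
member 3 (1-3): L=2.0373, (cx,cy)=(0.9895,-0.1443)
member 4 (2-3): L=1.9556, (cx,cy)=(0.4096,0.9123)
member 5 (2-4): L=1.6940, (cx,cy)=(1.0000,0.0000)
member 6 (3-4): L=1.9950, (cx,cy)=(0.4476,-0.8942)
member 7 (3-5): L=1.9663, (cx,cy)=(0.9897,0.1434)
member 8 (4-5): L=2.3189, (cx,cy)=(0.4541,0.8910)
solve A·x = −loads:
  F[0-1] = -476.7595 N (compression)
  F[0-2] = -55.4493 N (compression)
  F[1-2] = +39.9199 N (tension)
  F[1-3] = +35.6732 N (tension)
  F[2-3] = -37.7757 N (compression)
  F[2-4] = -19.8269 N (compression)
  F[3-4] = +44.2946 N (tension)
  F[3-5] = -0.0000 N (compression)
  F[4-5] = +0.0000 N (tension)
  Rx@0 = +233.7600 N
  Ry@0 = +442.1594 N
  Ry@4 = -39.6094 N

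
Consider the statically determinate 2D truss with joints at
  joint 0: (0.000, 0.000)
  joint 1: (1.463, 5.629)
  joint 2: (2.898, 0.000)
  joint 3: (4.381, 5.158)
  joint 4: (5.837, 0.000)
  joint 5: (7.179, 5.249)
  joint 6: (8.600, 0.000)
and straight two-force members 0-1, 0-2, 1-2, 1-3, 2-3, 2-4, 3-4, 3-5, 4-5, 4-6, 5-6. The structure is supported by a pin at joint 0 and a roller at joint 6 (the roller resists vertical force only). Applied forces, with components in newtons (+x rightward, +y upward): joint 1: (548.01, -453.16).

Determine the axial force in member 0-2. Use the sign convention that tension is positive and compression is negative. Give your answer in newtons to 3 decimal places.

N=7 nodes, M=11 members, R=3 reactions → 2N=14, M+R=14
member 0 (0-1): L=5.8160, (cx,cy)=(0.2515,0.9678)
member 1 (0-2): L=2.8980, (cx,cy)=(1.0000,0.0000)
member 2 (1-2): L=5.8090, (cx,cy)=(0.2470,-0.9690)
member 3 (1-3): L=2.9558, (cx,cy)=(0.9872,-0.1593)
member 4 (2-3): L=5.3670, (cx,cy)=(0.2763,0.9611)
member 5 (2-4): L=2.9390, (cx,cy)=(1.0000,0.0000)
member 6 (3-4): L=5.3596, (cx,cy)=(0.2717,-0.9624)
member 7 (3-5): L=2.7995, (cx,cy)=(0.9995,0.0325)
member 8 (4-5): L=5.4178, (cx,cy)=(0.2477,0.9688)
member 9 (4-6): L=2.7630, (cx,cy)=(1.0000,0.0000)
member 10 (5-6): L=5.4379, (cx,cy)=(0.2613,-0.9653)
solve A·x = −loads:
  F[0-1] = -17.9558 N (compression)
  F[0-2] = +552.5267 N (tension)
  F[1-2] = -373.0322 N (compression)
  F[1-3] = -466.3357 N (compression)
  F[2-3] = +376.1150 N (tension)
  F[2-4] = +356.4487 N (tension)
  F[3-4] = -460.6278 N (compression)
  F[3-5] = -231.4350 N (compression)
  F[4-5] = +457.5638 N (tension)
  F[4-6] = +117.9740 N (tension)
  F[5-6] = -451.4681 N (compression)
  Rx@0 = -548.0100 N
  Ry@0 = +17.3784 N
  Ry@6 = +435.7816 N

552.527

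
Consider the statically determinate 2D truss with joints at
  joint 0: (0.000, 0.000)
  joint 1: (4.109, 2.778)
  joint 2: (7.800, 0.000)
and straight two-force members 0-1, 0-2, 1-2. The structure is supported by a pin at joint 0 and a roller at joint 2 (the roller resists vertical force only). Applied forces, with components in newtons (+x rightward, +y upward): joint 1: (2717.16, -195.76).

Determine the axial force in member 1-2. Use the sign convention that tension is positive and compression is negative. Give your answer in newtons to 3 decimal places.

-1780.748

N=3 nodes, M=3 members, R=3 reactions → 2N=6, M+R=6
member 0 (0-1): L=4.9600, (cx,cy)=(0.8284,0.5601)
member 1 (0-2): L=7.8000, (cx,cy)=(1.0000,0.0000)
member 2 (1-2): L=4.6196, (cx,cy)=(0.7990,-0.6013)
solve A·x = −loads:
  F[0-1] = +1562.4261 N (tension)
  F[0-2] = +1422.7919 N (tension)
  F[1-2] = -1780.7475 N (compression)
  Rx@0 = -2717.1600 N
  Ry@0 = -875.0923 N
  Ry@2 = +1070.8523 N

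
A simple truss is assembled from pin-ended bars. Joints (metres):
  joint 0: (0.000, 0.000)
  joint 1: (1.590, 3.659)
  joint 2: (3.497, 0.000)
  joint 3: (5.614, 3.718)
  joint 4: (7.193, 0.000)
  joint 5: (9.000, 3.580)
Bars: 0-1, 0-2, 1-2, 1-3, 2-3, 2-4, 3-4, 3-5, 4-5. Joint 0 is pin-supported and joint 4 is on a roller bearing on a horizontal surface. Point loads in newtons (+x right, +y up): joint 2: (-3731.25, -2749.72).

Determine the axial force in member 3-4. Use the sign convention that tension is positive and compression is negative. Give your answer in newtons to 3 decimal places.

-1452.385

N=6 nodes, M=9 members, R=3 reactions → 2N=12, M+R=12
member 0 (0-1): L=3.9895, (cx,cy)=(0.3985,0.9171)
member 1 (0-2): L=3.4970, (cx,cy)=(1.0000,0.0000)
member 2 (1-2): L=4.1261, (cx,cy)=(0.4622,-0.8868)
member 3 (1-3): L=4.0244, (cx,cy)=(0.9999,0.0147)
member 4 (2-3): L=4.2785, (cx,cy)=(0.4948,0.8690)
member 5 (2-4): L=3.6960, (cx,cy)=(1.0000,0.0000)
member 6 (3-4): L=4.0394, (cx,cy)=(0.3909,-0.9204)
member 7 (3-5): L=3.3888, (cx,cy)=(0.9992,-0.0407)
member 8 (4-5): L=4.0102, (cx,cy)=(0.4506,0.8927)
solve A·x = −loads:
  F[0-1] = -1540.5299 N (compression)
  F[0-2] = -3117.2829 N (compression)
  F[1-2] = +1571.1176 N (tension)
  F[1-3] = -1340.2450 N (compression)
  F[2-3] = +1560.9495 N (tension)
  F[2-4] = +567.7365 N (tension)
  F[3-4] = -1452.3848 N (compression)
  F[3-5] = +0.0000 N (tension)
  F[4-5] = -0.0000 N (compression)
  Rx@0 = +3731.2500 N
  Ry@0 = +1412.8966 N
  Ry@4 = +1336.8234 N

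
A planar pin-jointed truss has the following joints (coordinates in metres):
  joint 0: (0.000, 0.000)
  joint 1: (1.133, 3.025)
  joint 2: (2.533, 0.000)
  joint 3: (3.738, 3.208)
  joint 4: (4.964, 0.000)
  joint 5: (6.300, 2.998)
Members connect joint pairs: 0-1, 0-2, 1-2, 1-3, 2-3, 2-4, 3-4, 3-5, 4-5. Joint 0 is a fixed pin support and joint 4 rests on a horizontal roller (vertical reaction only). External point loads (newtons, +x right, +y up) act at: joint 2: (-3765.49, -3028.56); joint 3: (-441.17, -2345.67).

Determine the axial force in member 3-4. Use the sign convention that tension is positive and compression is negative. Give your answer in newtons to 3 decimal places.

N=6 nodes, M=9 members, R=3 reactions → 2N=12, M+R=12
member 0 (0-1): L=3.2302, (cx,cy)=(0.3508,0.9365)
member 1 (0-2): L=2.5330, (cx,cy)=(1.0000,0.0000)
member 2 (1-2): L=3.3333, (cx,cy)=(0.4200,-0.9075)
member 3 (1-3): L=2.6114, (cx,cy)=(0.9975,0.0701)
member 4 (2-3): L=3.4268, (cx,cy)=(0.3516,0.9361)
member 5 (2-4): L=2.4310, (cx,cy)=(1.0000,0.0000)
member 6 (3-4): L=3.4343, (cx,cy)=(0.3570,-0.9341)
member 7 (3-5): L=2.5706, (cx,cy)=(0.9967,-0.0817)
member 8 (4-5): L=3.2822, (cx,cy)=(0.4070,0.9134)
solve A·x = −loads:
  F[0-1] = -2506.8651 N (compression)
  F[0-2] = -3327.3765 N (compression)
  F[1-2] = +2439.4564 N (tension)
  F[1-3] = -1908.5696 N (compression)
  F[2-3] = +870.2837 N (tension)
  F[2-4] = +1156.6853 N (tension)
  F[3-4] = -3240.1236 N (compression)
  F[3-5] = +0.0000 N (tension)
  F[4-5] = -0.0000 N (compression)
  Rx@0 = +4206.6600 N
  Ry@0 = +2347.6016 N
  Ry@4 = +3026.6284 N

-3240.124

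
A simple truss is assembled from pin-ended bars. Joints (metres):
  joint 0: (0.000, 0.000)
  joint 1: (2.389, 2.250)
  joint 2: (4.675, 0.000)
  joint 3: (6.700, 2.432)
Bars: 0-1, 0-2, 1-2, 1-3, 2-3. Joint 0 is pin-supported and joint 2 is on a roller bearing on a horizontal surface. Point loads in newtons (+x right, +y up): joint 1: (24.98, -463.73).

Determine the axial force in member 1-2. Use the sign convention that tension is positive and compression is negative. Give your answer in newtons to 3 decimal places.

-354.962

N=4 nodes, M=5 members, R=3 reactions → 2N=8, M+R=8
member 0 (0-1): L=3.2817, (cx,cy)=(0.7280,0.6856)
member 1 (0-2): L=4.6750, (cx,cy)=(1.0000,0.0000)
member 2 (1-2): L=3.2075, (cx,cy)=(0.7127,-0.7015)
member 3 (1-3): L=4.3148, (cx,cy)=(0.9991,0.0422)
member 4 (2-3): L=3.1647, (cx,cy)=(0.6399,0.7685)
solve A·x = −loads:
  F[0-1] = -313.2007 N (compression)
  F[0-2] = +252.9799 N (tension)
  F[1-2] = -354.9617 N (compression)
  F[1-3] = +0.0000 N (tension)
  F[2-3] = -0.0000 N (compression)
  Rx@0 = -24.9800 N
  Ry@0 = +214.7341 N
  Ry@2 = +248.9959 N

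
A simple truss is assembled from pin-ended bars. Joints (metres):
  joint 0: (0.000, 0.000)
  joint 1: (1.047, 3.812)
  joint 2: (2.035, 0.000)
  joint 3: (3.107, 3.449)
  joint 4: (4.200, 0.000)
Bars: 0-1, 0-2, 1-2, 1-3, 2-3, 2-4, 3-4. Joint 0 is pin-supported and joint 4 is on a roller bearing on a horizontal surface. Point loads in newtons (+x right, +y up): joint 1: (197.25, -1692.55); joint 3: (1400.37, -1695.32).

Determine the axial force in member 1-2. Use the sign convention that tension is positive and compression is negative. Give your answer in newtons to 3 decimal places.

-1360.087

N=5 nodes, M=7 members, R=3 reactions → 2N=10, M+R=10
member 0 (0-1): L=3.9532, (cx,cy)=(0.2649,0.9643)
member 1 (0-2): L=2.0350, (cx,cy)=(1.0000,0.0000)
member 2 (1-2): L=3.9380, (cx,cy)=(0.2509,-0.9680)
member 3 (1-3): L=2.0917, (cx,cy)=(0.9848,-0.1735)
member 4 (2-3): L=3.6118, (cx,cy)=(0.2968,0.9549)
member 5 (2-4): L=2.1650, (cx,cy)=(1.0000,0.0000)
member 6 (3-4): L=3.6180, (cx,cy)=(0.3021,-0.9533)
solve A·x = −loads:
  F[0-1] = -396.9866 N (compression)
  F[0-2] = +1702.7622 N (tension)
  F[1-2] = -1360.0867 N (compression)
  F[1-3] = +39.4407 N (tension)
  F[2-3] = +1378.7135 N (tension)
  F[2-4] = +952.3139 N (tension)
  F[3-4] = -3152.3464 N (compression)
  Rx@0 = -1597.6200 N
  Ry@0 = +382.8099 N
  Ry@4 = +3005.0601 N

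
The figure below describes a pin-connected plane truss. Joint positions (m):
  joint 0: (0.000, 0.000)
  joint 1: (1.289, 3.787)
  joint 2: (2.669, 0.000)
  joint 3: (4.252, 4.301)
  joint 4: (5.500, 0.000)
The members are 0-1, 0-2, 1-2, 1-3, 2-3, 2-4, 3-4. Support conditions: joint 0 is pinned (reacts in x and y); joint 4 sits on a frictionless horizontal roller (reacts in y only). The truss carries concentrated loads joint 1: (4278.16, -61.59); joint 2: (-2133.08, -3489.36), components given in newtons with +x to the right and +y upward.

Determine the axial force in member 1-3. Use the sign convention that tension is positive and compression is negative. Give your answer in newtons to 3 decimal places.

N=5 nodes, M=7 members, R=3 reactions → 2N=10, M+R=10
member 0 (0-1): L=4.0004, (cx,cy)=(0.3222,0.9467)
member 1 (0-2): L=2.6690, (cx,cy)=(1.0000,0.0000)
member 2 (1-2): L=4.0306, (cx,cy)=(0.3424,-0.9396)
member 3 (1-3): L=3.0073, (cx,cy)=(0.9853,0.1709)
member 4 (2-3): L=4.5831, (cx,cy)=(0.3454,0.9385)
member 5 (2-4): L=2.8310, (cx,cy)=(1.0000,0.0000)
member 6 (3-4): L=4.4784, (cx,cy)=(0.2787,-0.9604)
solve A·x = −loads:
  F[0-1] = +1164.5977 N (tension)
  F[0-2] = +1769.8223 N (tension)
  F[1-2] = -1843.0466 N (compression)
  F[1-3] = -3320.7443 N (compression)
  F[2-3] = +5563.4169 N (tension)
  F[2-4] = +1350.2638 N (tension)
  F[3-4] = -4845.3745 N (compression)
  Rx@0 = -2145.0800 N
  Ry@0 = -1102.4833 N
  Ry@4 = +4653.4333 N

-3320.744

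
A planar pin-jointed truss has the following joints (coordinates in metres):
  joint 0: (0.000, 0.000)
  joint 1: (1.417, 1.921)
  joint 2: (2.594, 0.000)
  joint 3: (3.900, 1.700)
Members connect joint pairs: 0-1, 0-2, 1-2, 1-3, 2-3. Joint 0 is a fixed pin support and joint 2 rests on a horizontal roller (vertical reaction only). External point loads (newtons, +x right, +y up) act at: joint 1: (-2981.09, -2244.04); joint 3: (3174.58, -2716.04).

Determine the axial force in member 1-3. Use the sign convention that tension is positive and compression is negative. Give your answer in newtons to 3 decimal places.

N=4 nodes, M=5 members, R=3 reactions → 2N=8, M+R=8
member 0 (0-1): L=2.3871, (cx,cy)=(0.5936,0.8048)
member 1 (0-2): L=2.5940, (cx,cy)=(1.0000,0.0000)
member 2 (1-2): L=2.2529, (cx,cy)=(0.5224,-0.8527)
member 3 (1-3): L=2.4928, (cx,cy)=(0.9961,-0.0887)
member 4 (2-3): L=2.1437, (cx,cy)=(0.6092,0.7930)
solve A·x = −loads:
  F[0-1] = +275.9373 N (tension)
  F[0-2] = +29.6899 N (tension)
  F[1-2] = -3406.2103 N (compression)
  F[1-3] = +4943.8878 N (tension)
  F[2-3] = -2872.2893 N (compression)
  Rx@0 = -193.4900 N
  Ry@0 = -222.0606 N
  Ry@2 = +5182.1406 N

4943.888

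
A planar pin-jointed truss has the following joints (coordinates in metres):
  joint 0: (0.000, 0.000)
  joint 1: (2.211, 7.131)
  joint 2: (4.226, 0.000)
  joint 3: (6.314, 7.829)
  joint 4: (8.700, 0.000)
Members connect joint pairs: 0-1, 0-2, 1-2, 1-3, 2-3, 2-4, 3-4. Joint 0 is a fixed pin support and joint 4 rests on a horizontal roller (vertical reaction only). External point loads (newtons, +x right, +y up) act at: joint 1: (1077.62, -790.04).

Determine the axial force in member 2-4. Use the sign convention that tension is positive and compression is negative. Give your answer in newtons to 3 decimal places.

330.382

N=5 nodes, M=7 members, R=3 reactions → 2N=10, M+R=10
member 0 (0-1): L=7.4659, (cx,cy)=(0.2961,0.9551)
member 1 (0-2): L=4.2260, (cx,cy)=(1.0000,0.0000)
member 2 (1-2): L=7.4102, (cx,cy)=(0.2719,-0.9623)
member 3 (1-3): L=4.1619, (cx,cy)=(0.9858,0.1677)
member 4 (2-3): L=8.1027, (cx,cy)=(0.2577,0.9662)
member 5 (2-4): L=4.4740, (cx,cy)=(1.0000,0.0000)
member 6 (3-4): L=8.1845, (cx,cy)=(0.2915,-0.9566)
solve A·x = −loads:
  F[0-1] = +307.8241 N (tension)
  F[0-2] = +986.4590 N (tension)
  F[1-2] = -1241.2239 N (compression)
  F[1-3] = -658.2667 N (compression)
  F[2-3] = +1236.2044 N (tension)
  F[2-4] = +330.3816 N (tension)
  F[3-4] = -1133.2825 N (compression)
  Rx@0 = -1077.6200 N
  Ry@0 = -294.0159 N
  Ry@4 = +1084.0559 N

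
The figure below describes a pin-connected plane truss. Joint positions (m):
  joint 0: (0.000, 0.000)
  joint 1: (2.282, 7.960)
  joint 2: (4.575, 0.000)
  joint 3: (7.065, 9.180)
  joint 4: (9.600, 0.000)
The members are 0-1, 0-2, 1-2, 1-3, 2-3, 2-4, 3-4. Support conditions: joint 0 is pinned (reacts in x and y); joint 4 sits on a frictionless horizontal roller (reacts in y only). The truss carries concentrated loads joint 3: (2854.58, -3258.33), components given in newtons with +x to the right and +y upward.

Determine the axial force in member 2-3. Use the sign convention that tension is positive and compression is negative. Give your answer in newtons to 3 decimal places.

1672.326

N=5 nodes, M=7 members, R=3 reactions → 2N=10, M+R=10
member 0 (0-1): L=8.2806, (cx,cy)=(0.2756,0.9613)
member 1 (0-2): L=4.5750, (cx,cy)=(1.0000,0.0000)
member 2 (1-2): L=8.2837, (cx,cy)=(0.2768,-0.9609)
member 3 (1-3): L=4.9361, (cx,cy)=(0.9690,0.2472)
member 4 (2-3): L=9.5117, (cx,cy)=(0.2618,0.9651)
member 5 (2-4): L=5.0250, (cx,cy)=(1.0000,0.0000)
member 6 (3-4): L=9.5236, (cx,cy)=(0.2662,-0.9639)
solve A·x = −loads:
  F[0-1] = +1944.5887 N (tension)
  F[0-2] = +2318.6857 N (tension)
  F[1-2] = -1679.6387 N (compression)
  F[1-3] = +1032.8781 N (tension)
  F[2-3] = +1672.3260 N (tension)
  F[2-4] = +1415.9602 N (tension)
  F[3-4] = -5319.5323 N (compression)
  Rx@0 = -2854.5800 N
  Ry@0 = -1869.2894 N
  Ry@4 = +5127.6194 N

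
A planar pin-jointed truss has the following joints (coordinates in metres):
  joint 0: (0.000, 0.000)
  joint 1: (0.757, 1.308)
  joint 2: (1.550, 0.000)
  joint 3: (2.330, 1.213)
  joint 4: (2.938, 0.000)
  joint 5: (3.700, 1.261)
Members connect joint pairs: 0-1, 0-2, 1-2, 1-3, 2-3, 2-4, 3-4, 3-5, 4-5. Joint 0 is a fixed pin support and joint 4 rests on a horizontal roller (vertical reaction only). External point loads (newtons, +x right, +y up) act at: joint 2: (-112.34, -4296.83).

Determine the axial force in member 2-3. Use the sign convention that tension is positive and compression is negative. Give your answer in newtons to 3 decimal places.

2515.811

N=6 nodes, M=9 members, R=3 reactions → 2N=12, M+R=12
member 0 (0-1): L=1.5113, (cx,cy)=(0.5009,0.8655)
member 1 (0-2): L=1.5500, (cx,cy)=(1.0000,0.0000)
member 2 (1-2): L=1.5296, (cx,cy)=(0.5184,-0.8551)
member 3 (1-3): L=1.5759, (cx,cy)=(0.9982,-0.0603)
member 4 (2-3): L=1.4421, (cx,cy)=(0.5409,0.8411)
member 5 (2-4): L=1.3880, (cx,cy)=(1.0000,0.0000)
member 6 (3-4): L=1.3568, (cx,cy)=(0.4481,-0.8940)
member 7 (3-5): L=1.3708, (cx,cy)=(0.9994,0.0350)
member 8 (4-5): L=1.4734, (cx,cy)=(0.5172,0.8559)
solve A·x = −loads:
  F[0-1] = -2345.4052 N (compression)
  F[0-2] = +1062.4872 N (tension)
  F[1-2] = +2550.2347 N (tension)
  F[1-3] = -2501.5003 N (compression)
  F[2-3] = +2515.8115 N (tension)
  F[2-4] = +1136.2420 N (tension)
  F[3-4] = -2535.7011 N (compression)
  F[3-5] = +0.0000 N (tension)
  F[4-5] = -0.0000 N (compression)
  Rx@0 = +112.3400 N
  Ry@0 = +2029.9524 N
  Ry@4 = +2266.8776 N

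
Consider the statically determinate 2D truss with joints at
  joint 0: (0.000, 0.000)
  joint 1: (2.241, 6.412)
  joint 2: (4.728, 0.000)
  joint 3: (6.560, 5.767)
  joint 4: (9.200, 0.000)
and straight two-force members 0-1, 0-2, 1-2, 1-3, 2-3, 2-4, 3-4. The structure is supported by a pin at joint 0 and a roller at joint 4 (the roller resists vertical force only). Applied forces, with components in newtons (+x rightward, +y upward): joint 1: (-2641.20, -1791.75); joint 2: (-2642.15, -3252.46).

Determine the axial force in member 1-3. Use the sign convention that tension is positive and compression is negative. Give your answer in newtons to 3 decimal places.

N=5 nodes, M=7 members, R=3 reactions → 2N=10, M+R=10
member 0 (0-1): L=6.7923, (cx,cy)=(0.3299,0.9440)
member 1 (0-2): L=4.7280, (cx,cy)=(1.0000,0.0000)
member 2 (1-2): L=6.8774, (cx,cy)=(0.3616,-0.9323)
member 3 (1-3): L=4.3669, (cx,cy)=(0.9890,-0.1477)
member 4 (2-3): L=6.0510, (cx,cy)=(0.3028,0.9531)
member 5 (2-4): L=4.4720, (cx,cy)=(1.0000,0.0000)
member 6 (3-4): L=6.3425, (cx,cy)=(0.4162,-0.9093)
solve A·x = −loads:
  F[0-1] = -5060.4416 N (compression)
  F[0-2] = -3613.7550 N (compression)
  F[1-2] = +3233.7033 N (tension)
  F[1-3] = -199.9539 N (compression)
  F[2-3] = +249.2935 N (tension)
  F[2-4] = +122.2846 N (tension)
  F[3-4] = -293.7862 N (compression)
  Rx@0 = +5283.3500 N
  Ry@0 = +4777.0830 N
  Ry@4 = +267.1270 N

-199.954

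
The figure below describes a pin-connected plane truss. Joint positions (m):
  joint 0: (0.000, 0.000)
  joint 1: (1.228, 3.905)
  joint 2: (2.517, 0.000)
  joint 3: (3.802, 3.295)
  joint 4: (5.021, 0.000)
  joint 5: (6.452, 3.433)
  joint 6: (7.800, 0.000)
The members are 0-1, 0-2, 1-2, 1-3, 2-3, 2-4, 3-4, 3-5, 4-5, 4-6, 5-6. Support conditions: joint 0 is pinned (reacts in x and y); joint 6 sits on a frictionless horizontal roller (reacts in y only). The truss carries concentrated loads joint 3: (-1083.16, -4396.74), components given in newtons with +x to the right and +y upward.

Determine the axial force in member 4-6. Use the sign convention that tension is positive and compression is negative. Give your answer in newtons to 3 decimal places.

N=7 nodes, M=11 members, R=3 reactions → 2N=14, M+R=14
member 0 (0-1): L=4.0935, (cx,cy)=(0.3000,0.9539)
member 1 (0-2): L=2.5170, (cx,cy)=(1.0000,0.0000)
member 2 (1-2): L=4.1122, (cx,cy)=(0.3135,-0.9496)
member 3 (1-3): L=2.6453, (cx,cy)=(0.9730,-0.2306)
member 4 (2-3): L=3.5367, (cx,cy)=(0.3633,0.9317)
member 5 (2-4): L=2.5040, (cx,cy)=(1.0000,0.0000)
member 6 (3-4): L=3.5133, (cx,cy)=(0.3470,-0.9379)
member 7 (3-5): L=2.6536, (cx,cy)=(0.9986,0.0520)
member 8 (4-5): L=3.7193, (cx,cy)=(0.3847,0.9230)
member 9 (4-6): L=2.7790, (cx,cy)=(1.0000,0.0000)
member 10 (5-6): L=3.6882, (cx,cy)=(0.3655,-0.9308)
solve A·x = −loads:
  F[0-1] = -2842.0718 N (compression)
  F[0-2] = -230.5800 N (compression)
  F[1-2] = +3328.1862 N (tension)
  F[1-3] = -1948.3232 N (compression)
  F[2-3] = -3392.2879 N (compression)
  F[2-4] = +2045.1842 N (tension)
  F[3-4] = -1874.6562 N (compression)
  F[3-5] = -1396.6221 N (compression)
  F[4-5] = +1904.8257 N (tension)
  F[4-6] = +661.8524 N (tension)
  F[5-6] = -1810.8484 N (compression)
  Rx@0 = +1083.1600 N
  Ry@0 = +2711.1768 N
  Ry@6 = +1685.5632 N

661.852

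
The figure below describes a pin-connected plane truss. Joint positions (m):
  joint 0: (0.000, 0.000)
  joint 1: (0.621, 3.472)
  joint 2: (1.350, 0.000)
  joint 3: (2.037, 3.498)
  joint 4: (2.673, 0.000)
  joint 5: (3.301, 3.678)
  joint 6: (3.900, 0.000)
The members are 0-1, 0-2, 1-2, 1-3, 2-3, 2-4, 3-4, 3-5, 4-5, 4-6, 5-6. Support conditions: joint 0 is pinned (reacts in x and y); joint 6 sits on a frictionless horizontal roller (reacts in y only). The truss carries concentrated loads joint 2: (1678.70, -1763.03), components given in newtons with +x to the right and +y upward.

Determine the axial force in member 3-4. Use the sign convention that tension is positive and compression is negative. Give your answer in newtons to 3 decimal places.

N=7 nodes, M=11 members, R=3 reactions → 2N=14, M+R=14
member 0 (0-1): L=3.5271, (cx,cy)=(0.1761,0.9844)
member 1 (0-2): L=1.3500, (cx,cy)=(1.0000,0.0000)
member 2 (1-2): L=3.5477, (cx,cy)=(0.2055,-0.9787)
member 3 (1-3): L=1.4162, (cx,cy)=(0.9998,0.0184)
member 4 (2-3): L=3.5648, (cx,cy)=(0.1927,0.9813)
member 5 (2-4): L=1.3230, (cx,cy)=(1.0000,0.0000)
member 6 (3-4): L=3.5553, (cx,cy)=(0.1789,-0.9839)
member 7 (3-5): L=1.2768, (cx,cy)=(0.9900,0.1410)
member 8 (4-5): L=3.7312, (cx,cy)=(0.1683,0.9857)
member 9 (4-6): L=1.2270, (cx,cy)=(1.0000,0.0000)
member 10 (5-6): L=3.7265, (cx,cy)=(0.1607,-0.9870)
solve A·x = −loads:
  F[0-1] = -1171.0439 N (compression)
  F[0-2] = +1884.8803 N (tension)
  F[1-2] = +1169.5090 N (tension)
  F[1-3] = -446.5719 N (compression)
  F[2-3] = +630.2932 N (tension)
  F[2-4] = +325.0289 N (tension)
  F[3-4] = -650.4872 N (compression)
  F[3-5] = -210.7713 N (compression)
  F[4-5] = +649.2569 N (tension)
  F[4-6] = +99.3903 N (tension)
  F[5-6] = -618.3200 N (compression)
  Rx@0 = -1678.7000 N
  Ry@0 = +1152.7504 N
  Ry@6 = +610.2796 N

-650.487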